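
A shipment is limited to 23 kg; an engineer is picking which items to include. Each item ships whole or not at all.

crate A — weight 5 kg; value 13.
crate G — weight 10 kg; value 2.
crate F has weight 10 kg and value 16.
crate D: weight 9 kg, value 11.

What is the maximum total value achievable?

Allowing fractional choices, the relaxed optimum would be about 38.8, but items are indivisible.
crate A + crate F: weight 5 + 10 = 15 ≤ 23, value 13 + 16 = 29.
crate F + crate D: weight 10 + 9 = 19 ≤ 23, value 16 + 11 = 27.
Best is crate A and crate F with total value 29.

29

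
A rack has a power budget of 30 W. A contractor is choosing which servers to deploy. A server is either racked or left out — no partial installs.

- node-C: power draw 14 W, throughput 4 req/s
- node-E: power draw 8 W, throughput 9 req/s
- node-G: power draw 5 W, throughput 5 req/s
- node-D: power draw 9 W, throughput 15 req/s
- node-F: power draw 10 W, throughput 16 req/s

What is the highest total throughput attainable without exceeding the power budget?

Allowing fractional choices, the relaxed optimum would be about 43.0, but servers are indivisible.
node-E + node-D + node-F: power draw 8 + 9 + 10 = 27 ≤ 30, throughput 9 + 15 + 16 = 40.
node-G + node-D + node-F: power draw 5 + 9 + 10 = 24 ≤ 30, throughput 5 + 15 + 16 = 36.
Best is node-E, node-D, and node-F with total throughput 40.

40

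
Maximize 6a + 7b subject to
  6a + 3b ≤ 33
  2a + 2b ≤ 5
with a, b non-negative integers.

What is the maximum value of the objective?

14

(a,b)=(0,2): 6·0+3·2=6≤33, 2·0+2·2=4≤5, objective 14.
(a,b)=(1,1): 6·1+3·1=9≤33, 2·1+2·1=4≤5, objective 13.
(a,b)=(0,1): 6·0+3·1=3≤33, 2·0+2·1=2≤5, objective 7.
Maximum is 14 at (a,b)=(0,2).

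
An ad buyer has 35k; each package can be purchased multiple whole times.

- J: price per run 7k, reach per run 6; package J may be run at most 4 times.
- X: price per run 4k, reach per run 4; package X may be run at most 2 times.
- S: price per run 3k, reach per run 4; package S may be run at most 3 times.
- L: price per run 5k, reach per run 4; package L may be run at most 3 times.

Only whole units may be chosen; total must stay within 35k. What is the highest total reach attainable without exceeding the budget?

34

This is a bounded integer knapsack.
1×J, 1×X, 3×S, and 3×L: price 35 ≤ 35, reach 1·6 + 1·4 + 3·4 + 3·4 = 34.
1×J, 2×X, 3×S, and 2×L: price 34 ≤ 35, reach 1·6 + 2·4 + 3·4 + 2·4 = 34.
Best is 34.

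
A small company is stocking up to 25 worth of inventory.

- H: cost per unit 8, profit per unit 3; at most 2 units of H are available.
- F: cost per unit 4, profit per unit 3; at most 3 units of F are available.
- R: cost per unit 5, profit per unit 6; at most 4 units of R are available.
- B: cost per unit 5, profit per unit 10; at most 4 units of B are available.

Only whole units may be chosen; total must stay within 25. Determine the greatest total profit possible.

46

Take 1×R and 4×B: cost 25 ≤ 25, profit 1·6 + 4·10 = 46.
B has the best ratio (10/5) and is taken to its limit of 4; remaining capacity is filled optimally with the others.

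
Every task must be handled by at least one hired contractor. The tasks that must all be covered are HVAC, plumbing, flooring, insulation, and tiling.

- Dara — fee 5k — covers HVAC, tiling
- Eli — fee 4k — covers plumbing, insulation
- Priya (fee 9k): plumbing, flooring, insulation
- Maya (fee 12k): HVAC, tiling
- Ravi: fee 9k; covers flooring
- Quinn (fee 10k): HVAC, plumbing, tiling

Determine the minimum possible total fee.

14

The greedy cost-per-new-task heuristic would pick Eli, Dara, and Priya for 18, but a cheaper cover exists.
Choose Dara and Priya: together they cover HVAC, plumbing, flooring, insulation, tiling — every task.
Total fee: 5 + 9 = 14.
No cover costs less than 14.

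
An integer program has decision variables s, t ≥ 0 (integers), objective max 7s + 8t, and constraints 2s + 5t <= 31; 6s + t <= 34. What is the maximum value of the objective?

The continuous relaxation peaks at (4.96, 4.21) with value 68.46; rounding to a feasible lattice point costs some objective.
(s,t)=(5,4): 2·5+5·4=30≤31, 6·5+1·4=34≤34, objective 67.
(s,t)=(3,5): 2·3+5·5=31≤31, 6·3+1·5=23≤34, objective 61.
(s,t)=(4,4): 2·4+5·4=28≤31, 6·4+1·4=28≤34, objective 60.
(s,t)=(5,3): 2·5+5·3=25≤31, 6·5+1·3=33≤34, objective 59.
Maximum is 67 at (s,t)=(5,4).

67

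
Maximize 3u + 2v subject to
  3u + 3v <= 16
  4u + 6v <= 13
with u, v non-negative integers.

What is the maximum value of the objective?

Relaxing integrality, the LP optimum is 9.75 at (u,v) = (3.25, 0), which is not an integer point.
(u,v)=(3,0): 3·3+3·0=9≤16, 4·3+6·0=12≤13, objective 9.
(u,v)=(2,0): 3·2+3·0=6≤16, 4·2+6·0=8≤13, objective 6.
The best lattice point is (3,0), giving 9.

9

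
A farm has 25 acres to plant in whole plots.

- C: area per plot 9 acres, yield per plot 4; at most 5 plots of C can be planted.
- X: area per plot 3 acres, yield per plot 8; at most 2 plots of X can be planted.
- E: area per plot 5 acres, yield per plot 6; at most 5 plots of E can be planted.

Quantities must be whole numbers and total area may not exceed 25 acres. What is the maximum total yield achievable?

34

This is a bounded integer knapsack.
X has the best ratio (8/3); taking only X gives at most 2×8 = 16 (stopped by the supply cap of 2).
Mixing does better — 2×X and 3×E: area 21 ≤ 25, yield 2·8 + 3·6 = 34.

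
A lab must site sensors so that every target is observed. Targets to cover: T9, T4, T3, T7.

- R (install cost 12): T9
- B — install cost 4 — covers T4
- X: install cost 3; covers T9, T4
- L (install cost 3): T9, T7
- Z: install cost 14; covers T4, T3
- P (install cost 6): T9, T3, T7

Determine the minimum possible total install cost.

Choose X and P: together they cover T9, T4, T3, T7 — every target.
Total install cost: 3 + 6 = 9.

9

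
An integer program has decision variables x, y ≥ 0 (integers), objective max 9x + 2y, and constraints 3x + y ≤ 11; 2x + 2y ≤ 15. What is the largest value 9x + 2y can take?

31

Relaxing integrality, the LP optimum is 33.00 at (x,y) = (3.67, 0), which is not an integer point.
(x,y)=(3,2): 3·3+1·2=11≤11, 2·3+2·2=10≤15, objective 31.
(x,y)=(3,1): 3·3+1·1=10≤11, 2·3+2·1=8≤15, objective 29.
(x,y)=(3,0): 3·3+1·0=9≤11, 2·3+2·0=6≤15, objective 27.
(x,y)=(2,3): 3·2+1·3=9≤11, 2·2+2·3=10≤15, objective 24.
The best lattice point is (3,2), giving 31.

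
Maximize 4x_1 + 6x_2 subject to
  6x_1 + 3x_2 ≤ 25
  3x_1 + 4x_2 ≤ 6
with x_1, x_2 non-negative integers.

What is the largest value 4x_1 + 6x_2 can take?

Relaxing integrality, the LP optimum is 9.00 at (x_1,x_2) = (0, 1.5), which is not an integer point.
(x_1,x_2)=(2,0): 6·2+3·0=12≤25, 3·2+4·0=6≤6, objective 8.
(x_1,x_2)=(0,1): 6·0+3·1=3≤25, 3·0+4·1=4≤6, objective 6.
Maximum is 8 at (x_1,x_2)=(2,0).

8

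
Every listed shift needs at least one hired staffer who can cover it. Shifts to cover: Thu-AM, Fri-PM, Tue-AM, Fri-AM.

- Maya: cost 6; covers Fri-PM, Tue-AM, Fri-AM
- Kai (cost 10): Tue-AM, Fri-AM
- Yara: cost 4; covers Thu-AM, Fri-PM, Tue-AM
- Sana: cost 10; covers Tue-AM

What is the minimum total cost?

10

Choose Maya and Yara: together they cover Thu-AM, Fri-PM, Tue-AM, Fri-AM — every shift.
Total cost: 6 + 4 = 10.
No cover costs less than 10.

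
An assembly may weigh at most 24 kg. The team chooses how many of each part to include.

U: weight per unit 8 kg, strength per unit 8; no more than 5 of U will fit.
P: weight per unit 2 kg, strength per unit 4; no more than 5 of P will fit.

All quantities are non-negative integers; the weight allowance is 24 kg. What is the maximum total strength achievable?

P has the best ratio (4/2); taking only P gives at most 5×4 = 20 (stopped by the supply cap of 5).
Mixing does better — 2×U and 4×P: weight 24 ≤ 24, strength 2·8 + 4·4 = 32.

32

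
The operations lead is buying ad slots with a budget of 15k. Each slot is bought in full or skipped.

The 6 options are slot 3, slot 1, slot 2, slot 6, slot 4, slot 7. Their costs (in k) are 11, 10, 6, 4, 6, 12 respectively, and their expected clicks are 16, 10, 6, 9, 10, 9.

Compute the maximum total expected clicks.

slot 6 + slot 4: cost 4 + 6 = 10 ≤ 15, expected clicks 9 + 10 = 19.
slot 1 + slot 6: cost 10 + 4 = 14 ≤ 15, expected clicks 10 + 9 = 19.
slot 3 + slot 6: cost 11 + 4 = 15 ≤ 15, expected clicks 16 + 9 = 25.
Best is slot 3 and slot 6 with total expected clicks 25.

25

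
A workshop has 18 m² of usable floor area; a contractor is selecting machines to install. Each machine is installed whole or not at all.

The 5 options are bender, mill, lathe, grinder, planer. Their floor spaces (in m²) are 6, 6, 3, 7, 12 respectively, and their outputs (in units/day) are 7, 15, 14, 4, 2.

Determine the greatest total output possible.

This is a 0-1 knapsack instance.
Allowing fractional choices, the relaxed optimum would be about 37.7, but machines are indivisible.
mill + lathe + grinder: floor space 6 + 3 + 7 = 16 ≤ 18, output 15 + 14 + 4 = 33.
bender + mill + lathe: floor space 6 + 6 + 3 = 15 ≤ 18, output 7 + 15 + 14 = 36.
mill + lathe: floor space 6 + 3 = 9 ≤ 18, output 15 + 14 = 29.
Best is bender, mill, and lathe with total output 36.

36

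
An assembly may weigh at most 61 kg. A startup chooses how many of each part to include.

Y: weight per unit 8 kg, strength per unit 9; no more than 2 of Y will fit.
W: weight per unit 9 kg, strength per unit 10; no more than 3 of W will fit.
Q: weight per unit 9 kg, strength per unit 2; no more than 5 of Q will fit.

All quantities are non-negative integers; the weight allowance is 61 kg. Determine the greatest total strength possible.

2×Y, 3×W, and 1×Q: weight 52 ≤ 61, strength 2·9 + 3·10 + 1·2 = 50.
2×Y, 3×W, and 2×Q: weight 61 ≤ 61, strength 2·9 + 3·10 + 2·2 = 52.
Best is 52.

52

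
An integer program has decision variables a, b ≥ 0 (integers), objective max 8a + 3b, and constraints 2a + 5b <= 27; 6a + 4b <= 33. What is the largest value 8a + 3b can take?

(a,b)=(5,0): 2·5+5·0=10≤27, 6·5+4·0=30≤33, objective 40.
(a,b)=(4,1): 2·4+5·1=13≤27, 6·4+4·1=28≤33, objective 35.
(a,b)=(4,0): 2·4+5·0=8≤27, 6·4+4·0=24≤33, objective 32.
No feasible integer point exceeds 40.

40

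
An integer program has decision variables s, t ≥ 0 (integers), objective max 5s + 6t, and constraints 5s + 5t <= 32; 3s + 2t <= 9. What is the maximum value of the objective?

The continuous relaxation peaks at (0, 4.5) with value 27.00; rounding to a feasible lattice point costs some objective.
(s,t)=(0,4): 5·0+5·4=20≤32, 3·0+2·4=8≤9, objective 24.
(s,t)=(1,3): 5·1+5·3=20≤32, 3·1+2·3=9≤9, objective 23.
(s,t)=(0,3): 5·0+5·3=15≤32, 3·0+2·3=6≤9, objective 18.
Maximum is 24 at (s,t)=(0,4).

24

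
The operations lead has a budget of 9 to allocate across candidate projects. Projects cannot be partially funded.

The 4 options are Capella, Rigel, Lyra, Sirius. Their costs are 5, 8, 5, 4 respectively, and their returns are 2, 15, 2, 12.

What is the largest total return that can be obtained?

15

Capella + Sirius: cost 5 + 4 = 9 ≤ 9, return 2 + 12 = 14.
Lyra + Sirius: cost 5 + 4 = 9 ≤ 9, return 2 + 12 = 14.
Rigel: cost 8 ≤ 9, return 15.
Best is Rigel with total return 15.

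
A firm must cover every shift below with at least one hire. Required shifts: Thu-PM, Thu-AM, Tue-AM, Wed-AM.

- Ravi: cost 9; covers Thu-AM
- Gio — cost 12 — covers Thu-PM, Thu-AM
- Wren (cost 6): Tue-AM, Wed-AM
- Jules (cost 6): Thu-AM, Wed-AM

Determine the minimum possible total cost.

Choose Gio and Wren: together they cover Thu-PM, Thu-AM, Tue-AM, Wed-AM — every shift.
Total cost: 12 + 6 = 18.
No cover costs less than 18.

18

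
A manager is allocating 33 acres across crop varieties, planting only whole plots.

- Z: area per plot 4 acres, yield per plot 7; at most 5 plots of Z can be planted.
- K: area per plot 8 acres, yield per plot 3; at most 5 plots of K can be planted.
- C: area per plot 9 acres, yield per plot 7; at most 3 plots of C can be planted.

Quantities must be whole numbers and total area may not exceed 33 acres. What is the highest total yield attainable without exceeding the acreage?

42

4×Z, 1×K, and 1×C: area 33 ≤ 33, yield 4·7 + 1·3 + 1·7 = 38.
5×Z and 1×C: area 29 ≤ 33, yield 5·7 + 1·7 = 42.
Best is 42.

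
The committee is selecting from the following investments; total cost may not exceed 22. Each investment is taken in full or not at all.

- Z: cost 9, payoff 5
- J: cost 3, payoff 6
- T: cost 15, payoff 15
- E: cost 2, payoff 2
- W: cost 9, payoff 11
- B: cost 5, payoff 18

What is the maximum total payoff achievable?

37

J + W + B: cost 3 + 9 + 5 = 17 ≤ 22, payoff 6 + 11 + 18 = 35.
J + E + W + B: cost 3 + 2 + 9 + 5 = 19 ≤ 22, payoff 6 + 2 + 11 + 18 = 37.
T + E + B: cost 15 + 2 + 5 = 22 ≤ 22, payoff 15 + 2 + 18 = 35.
Best is J, E, W, and B with total payoff 37.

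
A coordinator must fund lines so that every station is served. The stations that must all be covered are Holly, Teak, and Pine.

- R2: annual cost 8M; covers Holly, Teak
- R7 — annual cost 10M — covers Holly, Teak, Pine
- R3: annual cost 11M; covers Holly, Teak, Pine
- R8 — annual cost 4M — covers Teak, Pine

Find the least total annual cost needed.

10

The greedy cost-per-new-station heuristic would pick R8 and R2 for 12, but a cheaper cover exists.
R7 alone covers Holly, Teak, Pine — every station.
Total annual cost: 10.
No cover costs less than 10.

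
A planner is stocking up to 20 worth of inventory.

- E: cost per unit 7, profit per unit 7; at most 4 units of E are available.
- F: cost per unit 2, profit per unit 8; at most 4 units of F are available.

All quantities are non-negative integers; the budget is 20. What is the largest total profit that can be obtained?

2×E and 3×F: cost 20 ≤ 20, profit 2·7 + 3·8 = 38.
1×E and 4×F: cost 15 ≤ 20, profit 1·7 + 4·8 = 39.
Best is 39.

39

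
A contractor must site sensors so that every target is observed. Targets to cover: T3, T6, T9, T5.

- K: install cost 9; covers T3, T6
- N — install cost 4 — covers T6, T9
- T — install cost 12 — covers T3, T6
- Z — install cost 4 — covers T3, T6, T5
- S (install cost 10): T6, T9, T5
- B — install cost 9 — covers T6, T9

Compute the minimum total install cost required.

This is an integer covering problem.
Choose N and Z: together they cover T3, T6, T9, T5 — every target.
Total install cost: 4 + 4 = 8.

8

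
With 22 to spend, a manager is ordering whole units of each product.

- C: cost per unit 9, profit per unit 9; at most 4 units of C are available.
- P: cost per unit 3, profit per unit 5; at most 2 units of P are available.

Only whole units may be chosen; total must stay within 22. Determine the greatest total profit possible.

This is a bounded integer knapsack.
P has the best ratio (5/3); taking only P gives at most 2×5 = 10 (stopped by the supply cap of 2).
Mixing does better — 2×C and 1×P: cost 21 ≤ 22, profit 2·9 + 1·5 = 23.

23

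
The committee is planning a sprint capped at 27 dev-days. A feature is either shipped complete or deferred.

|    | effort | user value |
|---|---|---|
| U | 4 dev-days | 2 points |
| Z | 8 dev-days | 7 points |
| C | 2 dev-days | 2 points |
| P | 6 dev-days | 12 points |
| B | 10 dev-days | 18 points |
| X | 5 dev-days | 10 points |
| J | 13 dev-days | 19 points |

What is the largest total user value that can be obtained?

This is an integer program with binary decision variables.
Allowing fractional choices, the relaxed optimum would be about 48.8, but features are indivisible.
U + C + P + B + X: effort 4 + 2 + 6 + 10 + 5 = 27 ≤ 27, user value 2 + 2 + 12 + 18 + 10 = 44.
C + P + X + J: effort 2 + 6 + 5 + 13 = 26 ≤ 27, user value 2 + 12 + 10 + 19 = 43.
Best is U, C, P, B, and X with total user value 44.

44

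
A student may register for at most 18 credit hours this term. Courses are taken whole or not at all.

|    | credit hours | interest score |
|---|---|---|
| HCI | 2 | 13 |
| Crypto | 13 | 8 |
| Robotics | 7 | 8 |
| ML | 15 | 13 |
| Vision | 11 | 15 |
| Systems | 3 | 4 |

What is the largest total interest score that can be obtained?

Allowing fractional choices, the relaxed optimum would be about 34.3, but courses are indivisible.
HCI + Vision + Systems: credit hours 2 + 11 + 3 = 16 ≤ 18, interest score 13 + 15 + 4 = 32.
HCI + ML: credit hours 2 + 15 = 17 ≤ 18, interest score 13 + 13 = 26.
HCI + Vision: credit hours 2 + 11 = 13 ≤ 18, interest score 13 + 15 = 28.
Best is HCI, Vision, and Systems with total interest score 32.

32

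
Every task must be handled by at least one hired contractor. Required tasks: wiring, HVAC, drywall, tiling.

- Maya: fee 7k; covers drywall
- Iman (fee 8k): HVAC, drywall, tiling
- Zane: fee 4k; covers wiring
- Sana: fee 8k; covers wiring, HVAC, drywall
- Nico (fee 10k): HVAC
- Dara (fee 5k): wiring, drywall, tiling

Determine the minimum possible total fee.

Choose Iman and Zane: together they cover wiring, HVAC, drywall, tiling — every task.
Total fee: 8 + 4 = 12.

12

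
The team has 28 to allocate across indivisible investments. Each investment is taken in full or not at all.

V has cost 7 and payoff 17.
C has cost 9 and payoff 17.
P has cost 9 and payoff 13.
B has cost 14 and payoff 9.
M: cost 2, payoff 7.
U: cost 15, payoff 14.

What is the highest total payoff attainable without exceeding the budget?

This is an integer program with binary decision variables.
Allowing fractional choices, the relaxed optimum would be about 54.9, but investments are indivisible.
V + C + M: cost 7 + 9 + 2 = 18 ≤ 28, payoff 17 + 17 + 7 = 41.
V + C + P: cost 7 + 9 + 9 = 25 ≤ 28, payoff 17 + 17 + 13 = 47.
V + C + P + M: cost 7 + 9 + 9 + 2 = 27 ≤ 28, payoff 17 + 17 + 13 + 7 = 54.
Best is V, C, P, and M with total payoff 54.

54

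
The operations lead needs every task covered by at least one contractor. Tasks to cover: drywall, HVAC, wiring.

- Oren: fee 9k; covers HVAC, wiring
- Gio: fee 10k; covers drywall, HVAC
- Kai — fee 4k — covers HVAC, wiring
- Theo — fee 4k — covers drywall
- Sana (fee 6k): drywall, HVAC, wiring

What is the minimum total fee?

6

This is an integer covering problem.
The greedy cost-per-new-task heuristic would pick Kai and Theo for 8, but a cheaper cover exists.
Sana alone covers drywall, HVAC, wiring — every task.
Total fee: 6.
No cover costs less than 6.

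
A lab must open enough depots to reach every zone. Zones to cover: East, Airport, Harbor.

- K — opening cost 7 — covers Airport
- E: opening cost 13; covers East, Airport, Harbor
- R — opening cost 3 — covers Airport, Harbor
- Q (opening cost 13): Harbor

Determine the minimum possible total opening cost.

13

The greedy cost-per-new-zone heuristic would pick R and E for 16, but a cheaper cover exists.
E alone covers East, Airport, Harbor — every zone.
Total opening cost: 13.
No cover costs less than 13.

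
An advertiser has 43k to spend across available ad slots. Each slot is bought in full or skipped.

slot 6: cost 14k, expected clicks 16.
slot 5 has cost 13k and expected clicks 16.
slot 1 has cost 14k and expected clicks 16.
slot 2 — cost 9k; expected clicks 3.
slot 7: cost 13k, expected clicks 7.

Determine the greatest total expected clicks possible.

48

Allowing fractional choices, the relaxed optimum would be about 49.1, but ad slots are indivisible.
slot 6 + slot 5 + slot 7: cost 14 + 13 + 13 = 40 ≤ 43, expected clicks 16 + 16 + 7 = 39.
slot 6 + slot 5 + slot 1: cost 14 + 13 + 14 = 41 ≤ 43, expected clicks 16 + 16 + 16 = 48.
slot 5 + slot 1 + slot 7: cost 13 + 14 + 13 = 40 ≤ 43, expected clicks 16 + 16 + 7 = 39.
Best is slot 6, slot 5, and slot 1 with total expected clicks 48.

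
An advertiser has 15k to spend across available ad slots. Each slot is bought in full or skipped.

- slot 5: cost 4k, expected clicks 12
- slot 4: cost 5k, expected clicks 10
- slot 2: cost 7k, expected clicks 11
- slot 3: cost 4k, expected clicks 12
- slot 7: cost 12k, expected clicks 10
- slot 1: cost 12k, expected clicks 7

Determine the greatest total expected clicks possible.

35

Allowing fractional choices, the relaxed optimum would be about 37.1, but ad slots are indivisible.
slot 5 + slot 2 + slot 3: cost 4 + 7 + 4 = 15 ≤ 15, expected clicks 12 + 11 + 12 = 35.
slot 5 + slot 3: cost 4 + 4 = 8 ≤ 15, expected clicks 12 + 12 = 24.
slot 5 + slot 4 + slot 3: cost 4 + 5 + 4 = 13 ≤ 15, expected clicks 12 + 10 + 12 = 34.
Best is slot 5, slot 2, and slot 3 with total expected clicks 35.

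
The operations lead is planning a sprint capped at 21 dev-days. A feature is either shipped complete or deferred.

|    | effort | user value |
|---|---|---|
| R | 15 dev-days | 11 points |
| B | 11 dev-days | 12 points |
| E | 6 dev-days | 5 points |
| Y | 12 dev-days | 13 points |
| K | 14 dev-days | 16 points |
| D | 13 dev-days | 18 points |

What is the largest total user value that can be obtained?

23

E + K: effort 6 + 14 = 20 ≤ 21, user value 5 + 16 = 21.
E + D: effort 6 + 13 = 19 ≤ 21, user value 5 + 18 = 23.
D: effort 13 ≤ 21, user value 18.
Best is E and D with total user value 23.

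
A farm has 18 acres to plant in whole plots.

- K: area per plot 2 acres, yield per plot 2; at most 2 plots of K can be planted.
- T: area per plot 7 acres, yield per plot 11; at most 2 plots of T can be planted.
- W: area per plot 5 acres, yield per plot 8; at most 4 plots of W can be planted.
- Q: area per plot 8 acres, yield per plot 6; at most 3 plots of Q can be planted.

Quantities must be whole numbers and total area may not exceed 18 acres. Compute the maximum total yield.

W has the best ratio (8/5); taking only W gives at most 3×8 = 24 (stopped by the area limit).
Mixing does better — 1×T and 2×W: area 17 ≤ 18, yield 1·11 + 2·8 = 27.

27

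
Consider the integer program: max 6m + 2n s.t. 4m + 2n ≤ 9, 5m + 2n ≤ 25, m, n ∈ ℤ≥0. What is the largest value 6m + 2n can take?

12

(m,n)=(2,0): 4·2+2·0=8≤9, 5·2+2·0=10≤25, objective 12.
(m,n)=(1,1): 4·1+2·1=6≤9, 5·1+2·1=7≤25, objective 8.
No feasible integer point exceeds 12.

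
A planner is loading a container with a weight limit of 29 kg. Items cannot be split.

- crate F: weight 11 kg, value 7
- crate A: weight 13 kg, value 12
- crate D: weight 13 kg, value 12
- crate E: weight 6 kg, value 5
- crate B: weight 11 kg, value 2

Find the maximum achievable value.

Allowing fractional choices, the relaxed optimum would be about 26.5, but items are indivisible.
crate A + crate D: weight 13 + 13 = 26 ≤ 29, value 12 + 12 = 24.
crate F + crate A: weight 11 + 13 = 24 ≤ 29, value 7 + 12 = 19.
Best is crate A and crate D with total value 24.

24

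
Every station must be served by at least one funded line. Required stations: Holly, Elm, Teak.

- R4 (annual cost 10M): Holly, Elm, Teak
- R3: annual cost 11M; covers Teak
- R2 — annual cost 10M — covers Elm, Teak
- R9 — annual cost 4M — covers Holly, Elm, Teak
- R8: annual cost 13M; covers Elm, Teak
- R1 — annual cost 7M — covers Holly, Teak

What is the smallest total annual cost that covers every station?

R9 alone covers Holly, Elm, Teak — every station.
Total annual cost: 4.

4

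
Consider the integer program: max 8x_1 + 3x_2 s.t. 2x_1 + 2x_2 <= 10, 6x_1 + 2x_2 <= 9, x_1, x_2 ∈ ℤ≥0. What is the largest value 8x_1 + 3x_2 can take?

(x_1,x_2)=(0,4): 2·0+2·4=8≤10, 6·0+2·4=8≤9, objective 12.
(x_1,x_2)=(0,3): 2·0+2·3=6≤10, 6·0+2·3=6≤9, objective 9.
The best lattice point is (0,4), giving 12.

12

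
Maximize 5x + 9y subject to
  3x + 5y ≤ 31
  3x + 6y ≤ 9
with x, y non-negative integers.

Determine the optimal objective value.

(x,y)=(3,0): 3·3+5·0=9≤31, 3·3+6·0=9≤9, objective 15.
(x,y)=(2,0): 3·2+5·0=6≤31, 3·2+6·0=6≤9, objective 10.
The best lattice point is (3,0), giving 15.

15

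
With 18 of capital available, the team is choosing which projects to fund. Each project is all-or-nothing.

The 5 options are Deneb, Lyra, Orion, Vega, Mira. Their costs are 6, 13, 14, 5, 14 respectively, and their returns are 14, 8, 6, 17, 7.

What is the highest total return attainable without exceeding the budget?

31

Deneb + Vega: cost 6 + 5 = 11 ≤ 18, return 14 + 17 = 31.
Vega: cost 5 ≤ 18, return 17.
Lyra + Vega: cost 13 + 5 = 18 ≤ 18, return 8 + 17 = 25.
Best is Deneb and Vega with total return 31.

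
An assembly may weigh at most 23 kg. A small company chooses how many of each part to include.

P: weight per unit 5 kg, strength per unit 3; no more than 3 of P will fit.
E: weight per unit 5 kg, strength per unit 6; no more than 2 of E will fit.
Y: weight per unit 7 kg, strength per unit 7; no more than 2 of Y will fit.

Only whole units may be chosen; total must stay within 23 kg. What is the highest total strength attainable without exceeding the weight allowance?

This is a bounded integer knapsack.
Take 1×P, 2×E, and 1×Y: weight 22 ≤ 23, strength 1·3 + 2·6 + 1·7 = 22.
E has the best ratio (6/5) and is taken to its limit of 2; remaining capacity is filled optimally with the others.

22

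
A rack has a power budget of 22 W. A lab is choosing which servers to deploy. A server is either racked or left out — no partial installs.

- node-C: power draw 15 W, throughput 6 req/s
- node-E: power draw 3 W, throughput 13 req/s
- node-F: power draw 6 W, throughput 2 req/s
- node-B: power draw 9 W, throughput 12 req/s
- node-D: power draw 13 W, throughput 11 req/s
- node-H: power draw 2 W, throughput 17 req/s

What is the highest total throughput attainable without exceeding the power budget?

44

Allowing fractional choices, the relaxed optimum would be about 48.8, but servers are indivisible.
node-E + node-F + node-B + node-H: power draw 3 + 6 + 9 + 2 = 20 ≤ 22, throughput 13 + 2 + 12 + 17 = 44.
node-E + node-B + node-H: power draw 3 + 9 + 2 = 14 ≤ 22, throughput 13 + 12 + 17 = 42.
node-E + node-D + node-H: power draw 3 + 13 + 2 = 18 ≤ 22, throughput 13 + 11 + 17 = 41.
Best is node-E, node-F, node-B, and node-H with total throughput 44.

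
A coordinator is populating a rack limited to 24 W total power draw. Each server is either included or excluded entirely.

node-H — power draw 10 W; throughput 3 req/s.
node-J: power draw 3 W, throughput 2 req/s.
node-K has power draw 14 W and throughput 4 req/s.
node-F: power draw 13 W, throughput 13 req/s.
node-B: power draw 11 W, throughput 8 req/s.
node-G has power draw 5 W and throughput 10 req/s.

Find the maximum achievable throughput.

25

Allowing fractional choices, the relaxed optimum would be about 27.4, but servers are indivisible.
node-F + node-B: power draw 13 + 11 = 24 ≤ 24, throughput 13 + 8 = 21.
node-J + node-F + node-G: power draw 3 + 13 + 5 = 21 ≤ 24, throughput 2 + 13 + 10 = 25.
node-F + node-G: power draw 13 + 5 = 18 ≤ 24, throughput 13 + 10 = 23.
Best is node-J, node-F, and node-G with total throughput 25.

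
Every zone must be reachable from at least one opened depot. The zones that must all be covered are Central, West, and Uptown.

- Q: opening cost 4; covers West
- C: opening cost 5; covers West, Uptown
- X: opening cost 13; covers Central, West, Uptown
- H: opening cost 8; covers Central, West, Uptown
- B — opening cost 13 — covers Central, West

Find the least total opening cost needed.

The greedy cost-per-new-zone heuristic would pick C and H for 13, but a cheaper cover exists.
H alone covers Central, West, Uptown — every zone.
Total opening cost: 8.
No cover costs less than 8.

8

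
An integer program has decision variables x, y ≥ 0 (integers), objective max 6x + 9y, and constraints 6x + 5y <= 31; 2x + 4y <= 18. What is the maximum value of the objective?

The continuous relaxation peaks at (2.43, 3.29) with value 44.14; rounding to a feasible lattice point costs some objective.
(x,y)=(1,4): 6·1+5·4=26≤31, 2·1+4·4=18≤18, objective 42.
(x,y)=(2,3): 6·2+5·3=27≤31, 2·2+4·3=16≤18, objective 39.
Maximum is 42 at (x,y)=(1,4).

42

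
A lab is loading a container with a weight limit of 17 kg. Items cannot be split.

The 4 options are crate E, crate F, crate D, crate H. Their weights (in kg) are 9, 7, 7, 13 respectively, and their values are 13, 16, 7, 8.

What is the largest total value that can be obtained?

Take crate E and crate F: weight 9 + 7 = 16 ≤ 17, value 13 + 16 = 29.
No other feasible combination does better.

29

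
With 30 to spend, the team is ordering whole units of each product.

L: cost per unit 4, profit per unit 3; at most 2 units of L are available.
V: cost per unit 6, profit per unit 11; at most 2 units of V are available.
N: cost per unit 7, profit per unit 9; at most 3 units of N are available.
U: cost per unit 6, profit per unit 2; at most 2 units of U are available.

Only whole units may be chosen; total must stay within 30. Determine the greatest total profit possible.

43

Take 1×L, 2×V, and 2×N: cost 30 ≤ 30, profit 1·3 + 2·11 + 2·9 = 43.
V has the best ratio (11/6) and is taken to its limit of 2; remaining capacity is filled optimally with the others.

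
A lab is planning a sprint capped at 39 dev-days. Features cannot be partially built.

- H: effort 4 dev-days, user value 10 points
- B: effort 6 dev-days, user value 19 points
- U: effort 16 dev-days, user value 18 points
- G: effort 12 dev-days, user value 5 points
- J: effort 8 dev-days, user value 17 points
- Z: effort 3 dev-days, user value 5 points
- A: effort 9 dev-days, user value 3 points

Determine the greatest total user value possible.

69

Treat it as a binary knapsack problem.
H + B + U + J: effort 4 + 6 + 16 + 8 = 34 ≤ 39, user value 10 + 19 + 18 + 17 = 64.
H + B + U + J + Z: effort 4 + 6 + 16 + 8 + 3 = 37 ≤ 39, user value 10 + 19 + 18 + 17 + 5 = 69.
B + U + J + Z: effort 6 + 16 + 8 + 3 = 33 ≤ 39, user value 19 + 18 + 17 + 5 = 59.
Best is H, B, U, J, and Z with total user value 69.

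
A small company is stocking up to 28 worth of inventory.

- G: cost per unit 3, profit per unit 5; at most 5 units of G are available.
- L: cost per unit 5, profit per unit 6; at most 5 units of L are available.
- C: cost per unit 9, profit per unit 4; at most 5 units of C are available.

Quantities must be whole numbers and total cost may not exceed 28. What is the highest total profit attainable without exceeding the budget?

This is a bounded integer knapsack.
G has the best ratio (5/3); taking only G gives at most 5×5 = 25 (stopped by the supply cap of 5).
Mixing does better — 4×G and 3×L: cost 27 ≤ 28, profit 4·5 + 3·6 = 38.

38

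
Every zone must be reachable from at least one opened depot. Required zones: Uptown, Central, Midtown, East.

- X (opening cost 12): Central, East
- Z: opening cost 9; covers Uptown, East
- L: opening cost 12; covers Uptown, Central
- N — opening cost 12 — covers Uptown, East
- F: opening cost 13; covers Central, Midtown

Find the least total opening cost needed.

Choose Z and F: together they cover Uptown, Central, Midtown, East — every zone.
Total opening cost: 9 + 13 = 22.

22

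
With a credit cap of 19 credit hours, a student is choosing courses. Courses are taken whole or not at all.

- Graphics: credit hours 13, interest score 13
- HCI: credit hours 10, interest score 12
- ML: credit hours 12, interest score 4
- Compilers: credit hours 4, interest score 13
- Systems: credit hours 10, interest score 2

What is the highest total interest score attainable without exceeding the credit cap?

This is a 0-1 knapsack instance.
Allowing fractional choices, the relaxed optimum would be about 30.0, but courses are indivisible.
HCI + Compilers: credit hours 10 + 4 = 14 ≤ 19, interest score 12 + 13 = 25.
Graphics + Compilers: credit hours 13 + 4 = 17 ≤ 19, interest score 13 + 13 = 26.
Best is Graphics and Compilers with total interest score 26.

26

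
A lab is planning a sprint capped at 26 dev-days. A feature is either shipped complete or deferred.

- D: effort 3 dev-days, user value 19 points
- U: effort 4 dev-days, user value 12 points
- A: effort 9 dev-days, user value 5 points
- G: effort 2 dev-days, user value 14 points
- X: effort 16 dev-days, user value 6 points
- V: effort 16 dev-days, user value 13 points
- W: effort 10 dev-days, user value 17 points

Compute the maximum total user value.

Treat it as a binary knapsack problem.
D + U + G + V: effort 3 + 4 + 2 + 16 = 25 ≤ 26, user value 19 + 12 + 14 + 13 = 58.
D + U + G + W: effort 3 + 4 + 2 + 10 = 19 ≤ 26, user value 19 + 12 + 14 + 17 = 62.
D + A + G + W: effort 3 + 9 + 2 + 10 = 24 ≤ 26, user value 19 + 5 + 14 + 17 = 55.
Best is D, U, G, and W with total user value 62.

62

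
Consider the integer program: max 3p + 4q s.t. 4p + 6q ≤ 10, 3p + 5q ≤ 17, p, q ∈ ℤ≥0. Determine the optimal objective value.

The continuous relaxation peaks at (2.5, 0) with value 7.50; rounding to a feasible lattice point costs some objective.
(p,q)=(1,1): 4·1+6·1=10≤10, 3·1+5·1=8≤17, objective 7.
(p,q)=(2,0): 4·2+6·0=8≤10, 3·2+5·0=6≤17, objective 6.
(p,q)=(0,1): 4·0+6·1=6≤10, 3·0+5·1=5≤17, objective 4.
The best lattice point is (1,1), giving 7.

7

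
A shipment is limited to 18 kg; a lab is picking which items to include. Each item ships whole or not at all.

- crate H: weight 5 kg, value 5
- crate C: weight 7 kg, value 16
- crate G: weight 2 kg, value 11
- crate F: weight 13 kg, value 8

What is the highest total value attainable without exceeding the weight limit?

crate C + crate G: weight 7 + 2 = 9 ≤ 18, value 16 + 11 = 27.
crate H + crate C + crate G: weight 5 + 7 + 2 = 14 ≤ 18, value 5 + 16 + 11 = 32.
crate H + crate C: weight 5 + 7 = 12 ≤ 18, value 5 + 16 = 21.
Best is crate H, crate C, and crate G with total value 32.

32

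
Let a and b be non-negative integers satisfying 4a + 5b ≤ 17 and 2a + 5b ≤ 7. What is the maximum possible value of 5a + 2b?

The continuous relaxation peaks at (3.5, 0) with value 17.50; rounding to a feasible lattice point costs some objective.
(a,b)=(3,0): 4·3+5·0=12≤17, 2·3+5·0=6≤7, objective 15.
(a,b)=(2,0): 4·2+5·0=8≤17, 2·2+5·0=4≤7, objective 10.
No feasible integer point exceeds 15.

15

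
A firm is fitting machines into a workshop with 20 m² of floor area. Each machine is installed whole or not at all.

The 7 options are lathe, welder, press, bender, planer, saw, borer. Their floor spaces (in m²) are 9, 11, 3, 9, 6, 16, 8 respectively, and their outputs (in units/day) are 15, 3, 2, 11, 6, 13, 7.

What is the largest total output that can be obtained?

Allowing fractional choices, the relaxed optimum would be about 28.0, but machines are indivisible.
lathe + bender: floor space 9 + 9 = 18 ≤ 20, output 15 + 11 = 26.
lathe + press + borer: floor space 9 + 3 + 8 = 20 ≤ 20, output 15 + 2 + 7 = 24.
lathe + press + planer: floor space 9 + 3 + 6 = 18 ≤ 20, output 15 + 2 + 6 = 23.
Best is lathe and bender with total output 26.

26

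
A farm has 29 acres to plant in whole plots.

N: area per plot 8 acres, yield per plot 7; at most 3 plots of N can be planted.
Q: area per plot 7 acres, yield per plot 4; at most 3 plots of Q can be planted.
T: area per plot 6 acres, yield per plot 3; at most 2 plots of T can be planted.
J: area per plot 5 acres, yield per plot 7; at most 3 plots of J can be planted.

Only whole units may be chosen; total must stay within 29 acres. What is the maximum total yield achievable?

J has the best ratio (7/5); taking only J gives at most 3×7 = 21 (stopped by the supply cap of 3).
Mixing does better — 1×N, 1×T, and 3×J: area 29 ≤ 29, yield 1·7 + 1·3 + 3·7 = 31.

31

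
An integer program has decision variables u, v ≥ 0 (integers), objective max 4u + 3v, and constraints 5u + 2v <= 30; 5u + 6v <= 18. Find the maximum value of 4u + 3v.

12

The continuous relaxation peaks at (3.6, 0) with value 14.40; rounding to a feasible lattice point costs some objective.
(u,v)=(3,0): 5·3+2·0=15≤30, 5·3+6·0=15≤18, objective 12.
(u,v)=(2,1): 5·2+2·1=12≤30, 5·2+6·1=16≤18, objective 11.
(u,v)=(2,0): 5·2+2·0=10≤30, 5·2+6·0=10≤18, objective 8.
The best lattice point is (3,0), giving 12.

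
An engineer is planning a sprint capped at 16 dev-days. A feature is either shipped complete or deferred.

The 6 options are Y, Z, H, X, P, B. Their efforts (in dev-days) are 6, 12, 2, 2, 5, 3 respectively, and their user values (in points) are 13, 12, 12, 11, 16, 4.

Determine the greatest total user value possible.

52

Treat it as a binary knapsack problem.
Allowing fractional choices, the relaxed optimum would be about 53.3, but features are indivisible.
Y + H + X + P: effort 6 + 2 + 2 + 5 = 15 ≤ 16, user value 13 + 12 + 11 + 16 = 52.
Y + H + P + B: effort 6 + 2 + 5 + 3 = 16 ≤ 16, user value 13 + 12 + 16 + 4 = 45.
Best is Y, H, X, and P with total user value 52.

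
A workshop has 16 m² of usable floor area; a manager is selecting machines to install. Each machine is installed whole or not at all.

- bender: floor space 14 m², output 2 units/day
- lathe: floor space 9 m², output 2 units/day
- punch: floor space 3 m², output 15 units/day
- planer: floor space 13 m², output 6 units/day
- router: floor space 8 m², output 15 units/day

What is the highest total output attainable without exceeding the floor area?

Allowing fractional choices, the relaxed optimum would be about 32.3, but machines are indivisible.
punch + router: floor space 3 + 8 = 11 ≤ 16, output 15 + 15 = 30.
punch + planer: floor space 3 + 13 = 16 ≤ 16, output 15 + 6 = 21.
lathe + punch: floor space 9 + 3 = 12 ≤ 16, output 2 + 15 = 17.
Best is punch and router with total output 30.

30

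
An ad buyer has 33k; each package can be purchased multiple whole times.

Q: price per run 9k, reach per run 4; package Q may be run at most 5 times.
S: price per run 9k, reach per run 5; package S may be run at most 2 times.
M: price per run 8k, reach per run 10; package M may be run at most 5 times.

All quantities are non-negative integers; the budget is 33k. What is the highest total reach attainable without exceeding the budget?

M has the best ratio (10/8); taking only M gives at most 4×10 = 40 (stopped by the price limit).
Optimal: 4×M: price 32 ≤ 33, reach 4·10 = 40.

40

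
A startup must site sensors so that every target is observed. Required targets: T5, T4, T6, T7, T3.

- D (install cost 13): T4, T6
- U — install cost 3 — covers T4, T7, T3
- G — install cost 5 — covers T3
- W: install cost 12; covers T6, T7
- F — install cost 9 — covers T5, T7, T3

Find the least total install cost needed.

The greedy cost-per-new-target heuristic would pick U, F, and W for 24, but a cheaper cover exists.
Choose D and F: together they cover T5, T4, T6, T7, T3 — every target.
Total install cost: 13 + 9 = 22.
No cover costs less than 22.

22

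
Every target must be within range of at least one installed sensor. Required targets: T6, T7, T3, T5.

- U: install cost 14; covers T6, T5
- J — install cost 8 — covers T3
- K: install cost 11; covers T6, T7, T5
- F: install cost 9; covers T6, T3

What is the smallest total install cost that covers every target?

Choose J and K: together they cover T6, T7, T3, T5 — every target.
Total install cost: 8 + 11 = 19.
No cover costs less than 19.

19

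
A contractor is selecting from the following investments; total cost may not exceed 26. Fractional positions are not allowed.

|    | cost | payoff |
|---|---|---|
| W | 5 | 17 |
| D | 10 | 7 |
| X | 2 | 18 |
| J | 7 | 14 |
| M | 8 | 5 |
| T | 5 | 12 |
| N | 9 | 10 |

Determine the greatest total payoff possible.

Take W, X, J, and T: cost 5 + 2 + 7 + 5 = 19 ≤ 26, payoff 17 + 18 + 14 + 12 = 61.
No other feasible combination does better.

61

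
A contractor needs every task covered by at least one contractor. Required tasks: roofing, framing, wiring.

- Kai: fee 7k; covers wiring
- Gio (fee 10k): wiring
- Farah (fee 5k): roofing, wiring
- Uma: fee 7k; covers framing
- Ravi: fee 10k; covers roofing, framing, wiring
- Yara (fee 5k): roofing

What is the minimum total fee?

10

The greedy cost-per-new-task heuristic would pick Farah and Uma for 12, but a cheaper cover exists.
Ravi alone covers roofing, framing, wiring — every task.
Total fee: 10.
No cover costs less than 10.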